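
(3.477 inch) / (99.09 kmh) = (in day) 3.714e-08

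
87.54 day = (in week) 12.51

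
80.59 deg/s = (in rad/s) 1.407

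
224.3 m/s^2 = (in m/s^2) 224.3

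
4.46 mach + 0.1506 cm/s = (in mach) 4.46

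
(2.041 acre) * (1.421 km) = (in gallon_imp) 2.582e+09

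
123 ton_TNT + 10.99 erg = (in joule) 5.146e+11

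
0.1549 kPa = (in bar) 0.001549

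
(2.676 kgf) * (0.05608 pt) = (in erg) 5192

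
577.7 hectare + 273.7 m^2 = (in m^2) 5.777e+06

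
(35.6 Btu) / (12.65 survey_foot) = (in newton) 9741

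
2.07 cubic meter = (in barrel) 13.02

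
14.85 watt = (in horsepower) 0.01991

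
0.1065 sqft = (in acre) 2.445e-06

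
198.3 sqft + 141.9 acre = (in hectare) 57.43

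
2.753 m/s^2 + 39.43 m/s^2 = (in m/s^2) 42.18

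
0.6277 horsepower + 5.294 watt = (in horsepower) 0.6348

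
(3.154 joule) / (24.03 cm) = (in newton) 13.13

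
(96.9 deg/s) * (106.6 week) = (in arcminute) 3.748e+11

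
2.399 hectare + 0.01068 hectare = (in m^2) 2.41e+04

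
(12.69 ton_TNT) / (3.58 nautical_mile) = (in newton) 8.008e+06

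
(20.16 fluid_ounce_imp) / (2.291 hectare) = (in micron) 0.025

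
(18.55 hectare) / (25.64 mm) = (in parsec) 2.345e-10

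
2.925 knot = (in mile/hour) 3.366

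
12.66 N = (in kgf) 1.291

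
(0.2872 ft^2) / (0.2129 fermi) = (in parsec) 0.004062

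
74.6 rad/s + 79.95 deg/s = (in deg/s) 4354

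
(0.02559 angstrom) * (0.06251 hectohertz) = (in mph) 3.578e-11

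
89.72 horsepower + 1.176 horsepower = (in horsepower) 90.9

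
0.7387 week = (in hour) 124.1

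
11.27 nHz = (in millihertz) 1.127e-05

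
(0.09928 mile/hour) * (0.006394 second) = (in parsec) 9.197e-21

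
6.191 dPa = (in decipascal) 6.191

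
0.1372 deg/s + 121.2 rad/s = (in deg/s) 6944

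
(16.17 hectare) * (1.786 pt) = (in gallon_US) 2.691e+04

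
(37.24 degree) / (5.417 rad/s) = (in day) 1.389e-06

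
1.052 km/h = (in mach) 0.0008582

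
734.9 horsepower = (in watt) 5.48e+05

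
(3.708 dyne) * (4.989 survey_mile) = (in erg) 2.977e+06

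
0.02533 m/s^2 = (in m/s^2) 0.02533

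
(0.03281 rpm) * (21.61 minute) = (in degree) 255.2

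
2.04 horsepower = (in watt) 1521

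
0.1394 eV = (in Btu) 2.117e-23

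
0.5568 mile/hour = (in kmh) 0.8961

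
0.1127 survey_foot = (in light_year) 3.631e-18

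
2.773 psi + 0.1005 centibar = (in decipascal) 1.922e+05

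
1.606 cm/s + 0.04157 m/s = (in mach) 0.0001693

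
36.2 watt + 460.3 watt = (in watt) 496.5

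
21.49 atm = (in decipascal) 2.177e+07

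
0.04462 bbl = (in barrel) 0.04462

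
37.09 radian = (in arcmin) 1.275e+05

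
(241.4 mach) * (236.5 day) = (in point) 4.761e+15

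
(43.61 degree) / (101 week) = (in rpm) 1.19e-07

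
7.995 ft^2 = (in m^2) 0.7428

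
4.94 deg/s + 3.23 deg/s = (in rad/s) 0.1426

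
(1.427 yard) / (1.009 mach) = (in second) 0.003798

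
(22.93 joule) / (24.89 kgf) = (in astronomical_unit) 6.28e-13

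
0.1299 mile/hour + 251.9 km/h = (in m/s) 70.03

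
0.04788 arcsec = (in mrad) 0.0002321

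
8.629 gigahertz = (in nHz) 8.629e+18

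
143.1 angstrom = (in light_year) 1.513e-24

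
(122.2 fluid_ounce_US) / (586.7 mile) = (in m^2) 3.827e-09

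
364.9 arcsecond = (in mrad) 1.769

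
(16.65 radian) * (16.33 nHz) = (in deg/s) 1.558e-05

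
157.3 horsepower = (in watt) 1.173e+05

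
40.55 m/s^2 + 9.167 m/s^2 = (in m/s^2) 49.72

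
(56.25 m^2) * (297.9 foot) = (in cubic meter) 5107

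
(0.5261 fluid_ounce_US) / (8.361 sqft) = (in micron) 20.03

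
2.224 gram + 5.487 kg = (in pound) 12.1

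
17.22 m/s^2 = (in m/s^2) 17.22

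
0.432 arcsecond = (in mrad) 0.002094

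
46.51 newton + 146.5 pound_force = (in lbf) 157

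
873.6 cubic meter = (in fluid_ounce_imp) 3.075e+07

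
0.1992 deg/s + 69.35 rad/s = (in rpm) 662.3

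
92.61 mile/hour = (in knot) 80.48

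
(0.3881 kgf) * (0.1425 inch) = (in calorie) 0.003292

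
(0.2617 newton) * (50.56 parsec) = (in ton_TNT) 9.758e+07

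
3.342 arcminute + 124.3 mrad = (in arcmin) 430.7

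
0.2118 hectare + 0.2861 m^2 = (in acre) 0.5234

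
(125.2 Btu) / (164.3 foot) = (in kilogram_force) 269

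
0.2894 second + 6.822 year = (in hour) 5.976e+04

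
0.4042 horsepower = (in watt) 301.4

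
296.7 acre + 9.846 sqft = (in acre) 296.7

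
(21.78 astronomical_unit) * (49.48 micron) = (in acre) 3.984e+04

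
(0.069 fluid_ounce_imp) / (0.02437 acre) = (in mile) 1.235e-11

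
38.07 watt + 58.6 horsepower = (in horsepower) 58.65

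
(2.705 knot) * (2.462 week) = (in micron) 2.072e+12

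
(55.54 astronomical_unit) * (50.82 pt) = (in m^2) 1.49e+11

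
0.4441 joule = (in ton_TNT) 1.061e-10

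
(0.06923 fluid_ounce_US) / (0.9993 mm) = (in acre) 5.063e-07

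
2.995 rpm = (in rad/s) 0.3136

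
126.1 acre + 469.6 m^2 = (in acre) 126.2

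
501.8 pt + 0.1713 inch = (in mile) 0.0001127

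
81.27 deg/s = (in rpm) 13.54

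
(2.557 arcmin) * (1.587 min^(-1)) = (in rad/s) 1.967e-05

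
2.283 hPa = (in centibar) 0.2283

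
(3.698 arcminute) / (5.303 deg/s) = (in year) 3.685e-10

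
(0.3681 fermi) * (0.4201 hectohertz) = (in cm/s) 1.546e-12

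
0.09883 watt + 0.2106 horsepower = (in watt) 157.1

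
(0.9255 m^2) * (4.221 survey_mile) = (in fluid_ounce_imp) 2.213e+08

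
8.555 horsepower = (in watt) 6379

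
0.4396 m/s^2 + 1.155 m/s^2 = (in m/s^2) 1.595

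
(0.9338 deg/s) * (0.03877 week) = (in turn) 60.82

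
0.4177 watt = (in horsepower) 0.0005601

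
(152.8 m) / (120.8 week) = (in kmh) 7.529e-06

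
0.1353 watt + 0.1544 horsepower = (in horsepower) 0.1546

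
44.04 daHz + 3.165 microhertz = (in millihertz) 4.404e+05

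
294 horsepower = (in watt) 2.192e+05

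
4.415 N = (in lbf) 0.9925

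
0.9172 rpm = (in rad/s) 0.09605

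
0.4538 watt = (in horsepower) 0.0006086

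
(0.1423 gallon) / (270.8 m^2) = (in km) 1.989e-09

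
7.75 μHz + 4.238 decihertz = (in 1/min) 25.43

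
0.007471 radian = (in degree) 0.4281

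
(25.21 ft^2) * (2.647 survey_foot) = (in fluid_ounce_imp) 6.651e+04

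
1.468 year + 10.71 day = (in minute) 7.87e+05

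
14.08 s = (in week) 2.328e-05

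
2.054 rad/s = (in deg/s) 117.7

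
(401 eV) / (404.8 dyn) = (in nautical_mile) 8.57e-18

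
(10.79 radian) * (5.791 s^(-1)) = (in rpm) 596.7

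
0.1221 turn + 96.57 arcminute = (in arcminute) 2734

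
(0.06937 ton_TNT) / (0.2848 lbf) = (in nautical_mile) 1.237e+05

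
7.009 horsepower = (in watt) 5227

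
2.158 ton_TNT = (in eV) 5.636e+28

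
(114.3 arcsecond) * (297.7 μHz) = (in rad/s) 1.65e-07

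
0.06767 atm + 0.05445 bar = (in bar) 0.123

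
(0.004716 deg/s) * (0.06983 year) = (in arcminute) 6.231e+05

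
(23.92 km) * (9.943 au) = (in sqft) 3.83e+17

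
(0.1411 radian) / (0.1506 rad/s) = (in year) 2.971e-08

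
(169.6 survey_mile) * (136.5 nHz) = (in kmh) 0.1341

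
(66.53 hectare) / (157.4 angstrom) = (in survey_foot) 1.387e+14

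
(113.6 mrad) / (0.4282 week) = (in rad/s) 4.387e-07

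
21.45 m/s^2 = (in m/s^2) 21.45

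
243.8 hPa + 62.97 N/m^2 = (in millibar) 244.4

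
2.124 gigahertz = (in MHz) 2124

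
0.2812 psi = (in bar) 0.01939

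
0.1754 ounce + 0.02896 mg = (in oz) 0.1754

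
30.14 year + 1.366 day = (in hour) 2.641e+05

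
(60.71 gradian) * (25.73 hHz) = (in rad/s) 2454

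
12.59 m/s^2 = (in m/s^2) 12.59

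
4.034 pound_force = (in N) 17.94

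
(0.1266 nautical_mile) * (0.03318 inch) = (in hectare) 1.976e-05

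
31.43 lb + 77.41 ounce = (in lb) 36.27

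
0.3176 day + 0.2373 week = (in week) 0.2827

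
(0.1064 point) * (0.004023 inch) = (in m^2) 3.836e-09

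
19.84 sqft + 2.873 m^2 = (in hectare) 0.0004716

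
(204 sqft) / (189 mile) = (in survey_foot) 0.0002044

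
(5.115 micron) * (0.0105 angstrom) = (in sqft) 5.781e-17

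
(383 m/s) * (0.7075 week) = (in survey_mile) 1.018e+05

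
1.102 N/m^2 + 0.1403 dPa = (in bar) 1.116e-05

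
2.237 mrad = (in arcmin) 7.69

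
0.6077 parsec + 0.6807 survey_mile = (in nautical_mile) 1.013e+13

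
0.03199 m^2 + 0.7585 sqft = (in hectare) 1.025e-05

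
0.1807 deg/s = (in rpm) 0.03012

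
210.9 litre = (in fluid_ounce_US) 7131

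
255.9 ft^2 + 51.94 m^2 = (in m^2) 75.71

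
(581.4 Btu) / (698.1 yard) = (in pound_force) 216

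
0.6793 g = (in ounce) 0.02396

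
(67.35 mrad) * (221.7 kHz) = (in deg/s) 8.555e+05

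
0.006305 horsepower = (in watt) 4.702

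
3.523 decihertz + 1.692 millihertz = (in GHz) 3.54e-10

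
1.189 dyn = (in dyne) 1.189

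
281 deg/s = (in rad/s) 4.904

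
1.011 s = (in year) 3.206e-08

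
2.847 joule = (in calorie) 0.6804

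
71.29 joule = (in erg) 7.129e+08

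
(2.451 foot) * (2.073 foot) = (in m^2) 0.472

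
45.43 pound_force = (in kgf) 20.61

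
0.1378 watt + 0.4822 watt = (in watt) 0.62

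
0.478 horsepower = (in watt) 356.4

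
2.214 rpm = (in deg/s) 13.28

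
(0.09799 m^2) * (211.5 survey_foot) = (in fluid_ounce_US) 2.136e+05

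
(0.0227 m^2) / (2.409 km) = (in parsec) 3.054e-22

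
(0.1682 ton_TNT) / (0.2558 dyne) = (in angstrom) 2.751e+24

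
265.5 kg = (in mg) 2.655e+08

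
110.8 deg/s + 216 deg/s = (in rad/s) 5.704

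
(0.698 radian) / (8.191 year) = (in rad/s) 2.702e-09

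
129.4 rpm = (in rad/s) 13.55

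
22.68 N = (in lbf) 5.099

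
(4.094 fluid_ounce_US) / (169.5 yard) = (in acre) 1.93e-10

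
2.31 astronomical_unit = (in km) 3.456e+08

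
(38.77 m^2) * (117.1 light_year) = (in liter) 4.295e+22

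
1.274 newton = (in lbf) 0.2864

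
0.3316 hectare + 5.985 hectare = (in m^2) 6.317e+04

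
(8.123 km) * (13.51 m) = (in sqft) 1.181e+06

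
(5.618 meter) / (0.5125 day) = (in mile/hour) 0.0002838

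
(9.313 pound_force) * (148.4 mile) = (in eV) 6.175e+25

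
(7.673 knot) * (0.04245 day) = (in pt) 4.104e+07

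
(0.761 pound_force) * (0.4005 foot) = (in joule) 0.4132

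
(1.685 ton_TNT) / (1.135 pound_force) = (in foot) 4.581e+09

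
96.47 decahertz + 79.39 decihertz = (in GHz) 9.726e-07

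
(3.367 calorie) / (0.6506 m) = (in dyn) 2.165e+06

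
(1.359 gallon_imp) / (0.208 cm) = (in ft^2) 31.97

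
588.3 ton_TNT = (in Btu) 2.333e+09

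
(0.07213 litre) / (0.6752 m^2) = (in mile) 6.638e-08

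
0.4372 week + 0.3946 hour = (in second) 2.658e+05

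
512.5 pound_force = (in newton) 2280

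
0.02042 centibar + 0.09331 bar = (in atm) 0.09229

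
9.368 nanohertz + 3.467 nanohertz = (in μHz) 0.01284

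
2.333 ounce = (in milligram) 6.614e+04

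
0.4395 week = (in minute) 4430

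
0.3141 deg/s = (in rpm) 0.05235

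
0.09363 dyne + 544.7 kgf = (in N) 5342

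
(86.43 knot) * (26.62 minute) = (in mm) 7.102e+07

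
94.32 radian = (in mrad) 9.432e+04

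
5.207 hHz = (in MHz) 0.0005207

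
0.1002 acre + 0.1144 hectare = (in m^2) 1549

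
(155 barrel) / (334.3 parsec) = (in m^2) 2.389e-18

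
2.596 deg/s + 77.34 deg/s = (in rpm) 13.32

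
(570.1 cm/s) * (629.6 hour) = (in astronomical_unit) 8.638e-05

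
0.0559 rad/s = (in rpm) 0.5338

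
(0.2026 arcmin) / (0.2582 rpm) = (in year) 6.912e-11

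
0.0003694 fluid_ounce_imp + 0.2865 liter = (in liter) 0.2865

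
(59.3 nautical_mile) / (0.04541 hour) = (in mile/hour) 1503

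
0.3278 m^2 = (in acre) 8.1e-05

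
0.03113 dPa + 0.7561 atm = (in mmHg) 574.6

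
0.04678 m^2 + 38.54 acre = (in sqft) 1.679e+06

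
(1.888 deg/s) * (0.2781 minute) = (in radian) 0.5498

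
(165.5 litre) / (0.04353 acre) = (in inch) 0.03699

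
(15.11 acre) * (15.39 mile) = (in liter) 1.515e+12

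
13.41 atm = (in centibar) 1359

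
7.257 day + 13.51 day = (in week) 2.967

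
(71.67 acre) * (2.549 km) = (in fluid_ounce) 2.5e+13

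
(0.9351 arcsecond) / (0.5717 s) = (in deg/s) 0.0004543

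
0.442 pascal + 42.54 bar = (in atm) 41.98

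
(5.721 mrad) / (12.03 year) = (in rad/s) 1.508e-11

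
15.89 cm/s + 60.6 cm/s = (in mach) 0.002246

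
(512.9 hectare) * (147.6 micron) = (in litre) 7.57e+05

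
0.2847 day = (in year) 0.00078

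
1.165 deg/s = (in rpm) 0.1942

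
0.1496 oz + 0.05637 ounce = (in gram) 5.839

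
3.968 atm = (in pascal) 4.021e+05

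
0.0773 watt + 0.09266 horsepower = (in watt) 69.17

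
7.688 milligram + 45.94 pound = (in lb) 45.94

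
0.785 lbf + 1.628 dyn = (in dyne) 3.492e+05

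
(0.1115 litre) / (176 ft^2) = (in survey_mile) 4.237e-09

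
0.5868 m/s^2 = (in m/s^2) 0.5868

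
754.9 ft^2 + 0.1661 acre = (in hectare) 0.07423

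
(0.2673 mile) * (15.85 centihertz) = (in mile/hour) 152.5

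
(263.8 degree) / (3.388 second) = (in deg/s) 77.86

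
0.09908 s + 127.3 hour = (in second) 4.583e+05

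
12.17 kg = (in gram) 1.217e+04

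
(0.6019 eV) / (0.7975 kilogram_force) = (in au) 8.242e-32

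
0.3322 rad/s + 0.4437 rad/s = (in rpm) 7.409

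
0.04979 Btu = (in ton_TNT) 1.256e-08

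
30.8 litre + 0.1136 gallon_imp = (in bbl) 0.197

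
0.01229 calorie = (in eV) 3.209e+17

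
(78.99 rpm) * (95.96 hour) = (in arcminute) 9.824e+09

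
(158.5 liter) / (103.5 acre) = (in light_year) 4e-23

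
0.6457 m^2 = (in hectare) 6.457e-05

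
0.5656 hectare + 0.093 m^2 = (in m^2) 5656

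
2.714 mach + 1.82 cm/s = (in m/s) 924.1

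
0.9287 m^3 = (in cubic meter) 0.9287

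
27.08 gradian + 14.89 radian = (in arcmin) 5.265e+04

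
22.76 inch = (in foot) 1.897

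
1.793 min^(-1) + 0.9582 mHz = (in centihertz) 3.084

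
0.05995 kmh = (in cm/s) 1.665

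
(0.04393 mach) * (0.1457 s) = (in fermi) 2.179e+15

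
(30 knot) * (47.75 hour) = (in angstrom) 2.653e+16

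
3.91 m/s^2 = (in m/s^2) 3.91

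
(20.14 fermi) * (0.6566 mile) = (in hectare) 2.128e-15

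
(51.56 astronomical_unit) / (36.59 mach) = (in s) 6.191e+08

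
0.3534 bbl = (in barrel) 0.3534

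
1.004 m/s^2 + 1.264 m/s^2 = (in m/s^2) 2.268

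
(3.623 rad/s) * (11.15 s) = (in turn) 6.429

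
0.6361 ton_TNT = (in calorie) 6.361e+08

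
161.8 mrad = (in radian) 0.1618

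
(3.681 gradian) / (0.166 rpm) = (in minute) 0.05544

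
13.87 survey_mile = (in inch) 8.788e+05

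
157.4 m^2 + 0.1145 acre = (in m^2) 620.8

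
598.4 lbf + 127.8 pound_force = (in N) 3230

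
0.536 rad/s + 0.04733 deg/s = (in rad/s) 0.5368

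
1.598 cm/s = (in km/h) 0.05753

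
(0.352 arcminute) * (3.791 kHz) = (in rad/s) 0.3882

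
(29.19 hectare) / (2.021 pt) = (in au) 0.002737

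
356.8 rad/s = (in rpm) 3407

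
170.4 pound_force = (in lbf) 170.4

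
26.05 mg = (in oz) 0.0009189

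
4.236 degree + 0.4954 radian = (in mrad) 569.3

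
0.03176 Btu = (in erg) 3.351e+08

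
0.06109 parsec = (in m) 1.885e+15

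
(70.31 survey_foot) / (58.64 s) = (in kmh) 1.316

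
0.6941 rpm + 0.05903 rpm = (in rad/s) 0.07887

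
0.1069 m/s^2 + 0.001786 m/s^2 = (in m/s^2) 0.1087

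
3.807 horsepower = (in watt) 2839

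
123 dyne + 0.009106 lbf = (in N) 0.04174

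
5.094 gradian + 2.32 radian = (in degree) 137.5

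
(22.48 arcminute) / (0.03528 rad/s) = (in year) 5.877e-09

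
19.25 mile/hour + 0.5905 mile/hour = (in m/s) 8.869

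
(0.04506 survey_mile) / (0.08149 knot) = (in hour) 0.4805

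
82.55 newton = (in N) 82.55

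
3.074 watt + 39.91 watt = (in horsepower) 0.05764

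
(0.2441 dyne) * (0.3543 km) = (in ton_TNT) 2.067e-13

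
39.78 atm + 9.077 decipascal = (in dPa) 4.031e+07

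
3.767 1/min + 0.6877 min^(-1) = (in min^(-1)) 4.455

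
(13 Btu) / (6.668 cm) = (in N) 2.057e+05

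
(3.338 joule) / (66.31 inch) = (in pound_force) 0.4455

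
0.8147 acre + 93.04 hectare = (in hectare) 93.37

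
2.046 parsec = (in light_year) 6.673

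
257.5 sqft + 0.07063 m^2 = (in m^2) 23.99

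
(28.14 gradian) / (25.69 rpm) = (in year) 5.21e-09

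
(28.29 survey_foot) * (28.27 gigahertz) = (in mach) 7.159e+08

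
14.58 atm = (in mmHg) 1.108e+04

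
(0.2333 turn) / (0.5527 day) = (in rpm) 0.0002931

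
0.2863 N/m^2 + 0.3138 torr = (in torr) 0.3159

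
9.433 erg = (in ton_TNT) 2.255e-16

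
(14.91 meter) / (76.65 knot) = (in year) 1.199e-08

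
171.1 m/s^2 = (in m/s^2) 171.1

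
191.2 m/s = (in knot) 371.7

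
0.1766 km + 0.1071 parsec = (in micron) 3.305e+21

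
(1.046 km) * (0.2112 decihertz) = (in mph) 49.42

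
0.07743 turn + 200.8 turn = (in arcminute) 4.339e+06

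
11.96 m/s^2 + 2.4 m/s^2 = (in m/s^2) 14.36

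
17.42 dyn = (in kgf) 1.776e-05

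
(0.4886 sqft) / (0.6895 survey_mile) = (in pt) 0.116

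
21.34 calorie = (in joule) 89.29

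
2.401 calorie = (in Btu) 0.009522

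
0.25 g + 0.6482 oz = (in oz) 0.657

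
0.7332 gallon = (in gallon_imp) 0.6105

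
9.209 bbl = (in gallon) 386.8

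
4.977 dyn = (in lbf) 1.119e-05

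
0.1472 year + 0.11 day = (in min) 7.753e+04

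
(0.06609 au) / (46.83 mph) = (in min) 7.871e+06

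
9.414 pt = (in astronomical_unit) 2.22e-14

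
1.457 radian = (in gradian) 92.76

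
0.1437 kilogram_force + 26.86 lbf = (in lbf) 27.18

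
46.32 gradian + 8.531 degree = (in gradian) 55.8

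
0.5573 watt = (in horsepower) 0.0007474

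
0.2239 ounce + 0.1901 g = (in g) 6.538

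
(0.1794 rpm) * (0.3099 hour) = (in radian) 20.96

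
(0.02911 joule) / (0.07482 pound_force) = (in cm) 8.747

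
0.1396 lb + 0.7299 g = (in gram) 64.05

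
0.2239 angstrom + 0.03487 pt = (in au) 8.223e-17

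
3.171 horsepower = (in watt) 2365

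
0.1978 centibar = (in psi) 0.02869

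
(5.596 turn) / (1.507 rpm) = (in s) 222.8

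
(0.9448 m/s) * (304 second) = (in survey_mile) 0.1785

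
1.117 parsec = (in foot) 1.131e+17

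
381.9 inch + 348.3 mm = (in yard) 10.99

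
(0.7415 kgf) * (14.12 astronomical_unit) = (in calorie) 3.671e+12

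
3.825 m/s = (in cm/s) 382.5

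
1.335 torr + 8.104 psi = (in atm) 0.5532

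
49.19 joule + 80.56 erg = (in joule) 49.19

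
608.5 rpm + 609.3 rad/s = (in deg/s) 3.856e+04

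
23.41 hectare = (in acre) 57.85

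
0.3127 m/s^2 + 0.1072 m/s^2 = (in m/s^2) 0.4199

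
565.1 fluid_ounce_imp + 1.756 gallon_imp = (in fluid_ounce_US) 812.9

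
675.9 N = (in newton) 675.9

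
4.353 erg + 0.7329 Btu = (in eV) 4.826e+21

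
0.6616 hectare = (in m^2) 6616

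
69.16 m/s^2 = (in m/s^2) 69.16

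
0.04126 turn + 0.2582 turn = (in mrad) 1882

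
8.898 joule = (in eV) 5.554e+19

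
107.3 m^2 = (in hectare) 0.01073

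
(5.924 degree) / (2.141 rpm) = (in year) 1.462e-08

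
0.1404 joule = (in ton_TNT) 3.356e-11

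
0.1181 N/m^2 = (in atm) 1.166e-06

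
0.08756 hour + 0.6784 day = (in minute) 982.1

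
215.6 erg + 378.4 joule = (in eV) 2.362e+21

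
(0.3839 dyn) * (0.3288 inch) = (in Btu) 3.039e-11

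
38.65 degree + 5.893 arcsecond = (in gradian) 42.95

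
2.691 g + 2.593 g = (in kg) 0.005284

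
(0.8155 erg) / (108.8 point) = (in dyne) 0.2125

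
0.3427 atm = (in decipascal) 3.472e+05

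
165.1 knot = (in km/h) 305.8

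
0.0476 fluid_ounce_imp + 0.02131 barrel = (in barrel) 0.02132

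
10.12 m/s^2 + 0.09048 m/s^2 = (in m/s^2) 10.21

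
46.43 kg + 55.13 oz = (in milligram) 4.799e+07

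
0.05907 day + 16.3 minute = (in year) 0.0001928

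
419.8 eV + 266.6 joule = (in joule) 266.6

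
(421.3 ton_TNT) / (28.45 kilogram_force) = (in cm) 6.318e+11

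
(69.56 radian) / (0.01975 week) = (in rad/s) 0.005823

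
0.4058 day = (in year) 0.001112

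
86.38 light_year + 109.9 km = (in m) 8.172e+17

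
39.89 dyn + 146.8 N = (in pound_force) 33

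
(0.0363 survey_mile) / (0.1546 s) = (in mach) 1.11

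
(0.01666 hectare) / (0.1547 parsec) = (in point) 9.893e-11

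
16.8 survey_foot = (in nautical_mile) 0.002765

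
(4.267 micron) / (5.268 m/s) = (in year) 2.568e-14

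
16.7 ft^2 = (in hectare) 0.0001551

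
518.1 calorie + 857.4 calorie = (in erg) 5.755e+10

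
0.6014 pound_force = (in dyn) 2.675e+05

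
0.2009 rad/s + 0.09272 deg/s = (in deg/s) 11.6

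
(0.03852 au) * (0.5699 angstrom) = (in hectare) 3.284e-05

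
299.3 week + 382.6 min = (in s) 1.81e+08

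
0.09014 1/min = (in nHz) 1.502e+06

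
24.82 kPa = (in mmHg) 186.2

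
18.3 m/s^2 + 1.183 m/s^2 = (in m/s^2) 19.48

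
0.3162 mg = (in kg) 3.162e-07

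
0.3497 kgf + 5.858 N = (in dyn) 9.287e+05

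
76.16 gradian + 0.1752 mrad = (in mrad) 1196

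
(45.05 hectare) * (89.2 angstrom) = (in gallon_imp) 0.8839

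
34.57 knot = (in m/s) 17.78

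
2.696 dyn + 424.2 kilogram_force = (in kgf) 424.2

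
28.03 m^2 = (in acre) 0.006926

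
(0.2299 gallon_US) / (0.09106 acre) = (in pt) 0.006694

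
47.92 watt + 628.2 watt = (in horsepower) 0.9067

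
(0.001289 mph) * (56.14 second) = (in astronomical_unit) 2.162e-13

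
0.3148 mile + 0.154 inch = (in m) 506.6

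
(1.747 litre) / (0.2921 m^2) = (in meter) 0.005981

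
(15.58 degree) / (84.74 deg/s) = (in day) 2.128e-06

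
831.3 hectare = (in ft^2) 8.948e+07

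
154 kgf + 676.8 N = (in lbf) 491.7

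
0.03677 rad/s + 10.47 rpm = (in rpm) 10.82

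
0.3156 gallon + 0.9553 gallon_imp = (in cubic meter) 0.005538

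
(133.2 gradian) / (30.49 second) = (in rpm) 0.6553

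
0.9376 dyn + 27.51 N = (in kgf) 2.805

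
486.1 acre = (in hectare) 196.7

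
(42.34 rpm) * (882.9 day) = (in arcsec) 6.976e+13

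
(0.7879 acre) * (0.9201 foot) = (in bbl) 5624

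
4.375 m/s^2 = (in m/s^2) 4.375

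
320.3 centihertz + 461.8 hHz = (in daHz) 4618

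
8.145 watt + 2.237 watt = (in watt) 10.38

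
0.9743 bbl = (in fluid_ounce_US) 5238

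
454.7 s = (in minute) 7.578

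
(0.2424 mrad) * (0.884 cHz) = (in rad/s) 2.143e-06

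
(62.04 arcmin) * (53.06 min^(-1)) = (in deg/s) 0.9144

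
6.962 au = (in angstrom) 1.042e+22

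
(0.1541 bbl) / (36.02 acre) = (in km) 1.681e-10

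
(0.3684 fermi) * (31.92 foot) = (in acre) 8.857e-19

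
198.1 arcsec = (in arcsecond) 198.1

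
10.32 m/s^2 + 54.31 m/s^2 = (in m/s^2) 64.63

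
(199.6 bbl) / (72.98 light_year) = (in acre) 1.136e-20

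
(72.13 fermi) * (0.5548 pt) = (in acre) 3.488e-21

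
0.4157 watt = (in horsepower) 0.0005575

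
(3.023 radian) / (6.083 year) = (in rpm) 1.505e-07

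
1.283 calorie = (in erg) 5.368e+07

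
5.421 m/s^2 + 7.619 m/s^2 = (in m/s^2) 13.04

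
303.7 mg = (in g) 0.3037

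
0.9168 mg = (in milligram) 0.9168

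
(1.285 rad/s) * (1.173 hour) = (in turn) 863.6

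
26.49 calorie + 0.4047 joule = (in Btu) 0.1054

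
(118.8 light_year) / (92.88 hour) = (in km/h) 1.21e+13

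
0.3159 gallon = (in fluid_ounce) 40.44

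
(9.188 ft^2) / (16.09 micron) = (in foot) 1.741e+05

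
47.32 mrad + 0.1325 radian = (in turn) 0.02862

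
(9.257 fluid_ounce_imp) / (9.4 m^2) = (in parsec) 9.068e-22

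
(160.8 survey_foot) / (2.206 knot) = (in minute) 0.7198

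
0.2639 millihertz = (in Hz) 0.0002639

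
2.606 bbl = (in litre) 414.3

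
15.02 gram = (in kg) 0.01502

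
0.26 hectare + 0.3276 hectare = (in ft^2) 6.325e+04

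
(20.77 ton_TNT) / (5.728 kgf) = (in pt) 4.385e+12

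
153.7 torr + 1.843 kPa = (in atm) 0.2204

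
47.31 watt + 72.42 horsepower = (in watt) 5.405e+04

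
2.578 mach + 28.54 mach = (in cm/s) 1.06e+06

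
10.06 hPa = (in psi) 0.1459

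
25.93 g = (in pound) 0.05717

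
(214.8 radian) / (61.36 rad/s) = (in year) 1.11e-07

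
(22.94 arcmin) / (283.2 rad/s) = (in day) 2.727e-10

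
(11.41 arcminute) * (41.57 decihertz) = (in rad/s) 0.0138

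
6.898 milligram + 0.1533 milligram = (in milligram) 7.051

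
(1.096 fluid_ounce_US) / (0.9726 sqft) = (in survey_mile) 2.229e-07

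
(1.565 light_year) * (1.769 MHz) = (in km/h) 9.429e+22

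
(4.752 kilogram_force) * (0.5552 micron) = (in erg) 258.7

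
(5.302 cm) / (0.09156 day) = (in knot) 1.303e-05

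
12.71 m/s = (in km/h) 45.76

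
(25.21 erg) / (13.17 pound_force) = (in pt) 0.000122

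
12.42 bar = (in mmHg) 9316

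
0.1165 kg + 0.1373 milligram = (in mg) 1.165e+05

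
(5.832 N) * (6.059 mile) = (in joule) 5.687e+04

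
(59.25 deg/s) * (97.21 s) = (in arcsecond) 2.073e+07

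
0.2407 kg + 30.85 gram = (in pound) 0.5987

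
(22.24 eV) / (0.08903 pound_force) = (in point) 2.55e-14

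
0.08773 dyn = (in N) 8.773e-07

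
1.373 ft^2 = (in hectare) 1.276e-05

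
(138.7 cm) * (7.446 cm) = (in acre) 2.552e-05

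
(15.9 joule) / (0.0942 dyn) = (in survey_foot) 5.538e+07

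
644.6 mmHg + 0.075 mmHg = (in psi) 12.47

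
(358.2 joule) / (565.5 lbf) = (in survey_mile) 8.848e-05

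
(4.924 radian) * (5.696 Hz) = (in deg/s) 1607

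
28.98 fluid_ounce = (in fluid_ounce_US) 28.98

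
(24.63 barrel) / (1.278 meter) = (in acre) 0.0007571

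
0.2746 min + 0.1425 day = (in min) 205.5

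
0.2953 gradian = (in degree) 0.2658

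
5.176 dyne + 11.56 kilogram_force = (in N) 113.4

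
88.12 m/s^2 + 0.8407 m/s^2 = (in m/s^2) 88.96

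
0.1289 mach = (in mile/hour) 98.18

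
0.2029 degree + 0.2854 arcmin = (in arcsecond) 747.6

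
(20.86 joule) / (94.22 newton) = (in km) 0.0002214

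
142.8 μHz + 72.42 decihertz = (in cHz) 724.2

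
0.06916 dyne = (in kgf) 7.052e-08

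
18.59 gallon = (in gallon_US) 18.59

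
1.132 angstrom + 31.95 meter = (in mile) 0.01985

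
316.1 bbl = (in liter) 5.026e+04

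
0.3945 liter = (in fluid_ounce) 13.34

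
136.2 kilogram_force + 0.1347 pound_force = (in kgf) 136.3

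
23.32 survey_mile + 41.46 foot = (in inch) 1.478e+06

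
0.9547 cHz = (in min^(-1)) 0.5728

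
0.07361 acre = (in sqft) 3206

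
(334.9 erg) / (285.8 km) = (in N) 1.172e-10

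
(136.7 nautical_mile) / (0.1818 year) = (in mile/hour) 0.09878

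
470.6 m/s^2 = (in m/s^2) 470.6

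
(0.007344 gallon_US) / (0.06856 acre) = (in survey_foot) 3.287e-07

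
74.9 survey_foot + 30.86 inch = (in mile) 0.01467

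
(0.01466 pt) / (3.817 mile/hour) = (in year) 9.611e-14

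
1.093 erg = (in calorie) 2.612e-08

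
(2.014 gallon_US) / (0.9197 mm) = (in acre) 0.002048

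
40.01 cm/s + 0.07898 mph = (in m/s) 0.4354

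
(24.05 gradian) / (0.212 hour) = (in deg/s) 0.02836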